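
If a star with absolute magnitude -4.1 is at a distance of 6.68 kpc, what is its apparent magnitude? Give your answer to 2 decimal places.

m ≈ 10.02

d = 6.68 kpc = 6680 pc
m = M + 5 log₁₀ d − 5 = -4.1 + 5·3.8248 − 5 = 10.024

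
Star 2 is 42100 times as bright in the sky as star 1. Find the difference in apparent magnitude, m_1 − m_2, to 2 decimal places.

m_1 − m_2 ≈ 11.56

Pogson: Δm = −2.5 log₁₀(ratio) = −2.5 log₁₀(42100) = −2.5 × 4.6243 = -11.561
Star 2 is brighter so has the smaller magnitude: m_1 − m_2 is positive.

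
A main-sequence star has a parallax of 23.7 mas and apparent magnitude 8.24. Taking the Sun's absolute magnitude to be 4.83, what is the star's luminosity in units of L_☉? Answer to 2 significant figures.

L/L_☉ ≈ 0.77

d = 1/p = 1000/23.7 mas = 42.19 pc
M = m − 5 log₁₀ d + 5 = 8.24 − 5·1.6253 + 5 = 5.114
M − M_☉ = 5.114 − 4.83 = 0.284
L/L_☉ = 10^(−0.4 × 0.284) = 0.7700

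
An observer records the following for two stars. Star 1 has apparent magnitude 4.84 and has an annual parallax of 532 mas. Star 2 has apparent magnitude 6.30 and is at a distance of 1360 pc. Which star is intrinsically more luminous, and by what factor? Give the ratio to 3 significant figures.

Star 2 is more luminous, by a factor of 136000.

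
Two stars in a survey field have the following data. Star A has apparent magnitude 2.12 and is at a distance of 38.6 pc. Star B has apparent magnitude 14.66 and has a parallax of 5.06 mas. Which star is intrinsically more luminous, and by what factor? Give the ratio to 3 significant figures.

Star A: M = m − 5 log₁₀ d + 5 = 2.12 − 5·1.5866 + 5 = -0.813
Star B: p = 5.06 mas = 5.06×10^-3″ → d = 1/p = 197.6 pc
Star B: M = m − 5 log₁₀ d + 5 = 14.66 − 5·2.2958 + 5 = 8.181
ΔM = M_A − M_B = -0.813 − (8.181) = -8.994; smaller M is more luminous → Star A.
L ratio = 10^(0.4 |ΔM|) = 10^3.597 = 3958

Star A is more luminous, by a factor of 3960.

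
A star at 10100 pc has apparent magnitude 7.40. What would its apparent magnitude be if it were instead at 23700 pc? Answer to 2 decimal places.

m ≈ 9.25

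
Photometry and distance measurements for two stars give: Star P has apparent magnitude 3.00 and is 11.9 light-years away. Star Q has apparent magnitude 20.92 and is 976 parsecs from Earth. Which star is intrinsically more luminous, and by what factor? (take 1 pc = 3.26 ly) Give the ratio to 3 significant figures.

Star P: d = 11.9 ly / 3.26 = 3.650 pc
Star P: M = m − 5 log₁₀ d + 5 = 3.00 − 5·0.5623 + 5 = 5.188
Star Q: M = m − 5 log₁₀ d + 5 = 20.92 − 5·2.9894 + 5 = 10.973
ΔM = M_P − M_Q = 5.188 − (10.973) = -5.784; smaller M is more luminous → Star P.
L ratio = 10^(0.4 |ΔM|) = 10^2.314 = 205.9

Star P is more luminous, by a factor of 206.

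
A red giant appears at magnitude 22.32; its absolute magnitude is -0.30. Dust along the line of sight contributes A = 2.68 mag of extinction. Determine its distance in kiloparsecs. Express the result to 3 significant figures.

d ≈ 97.3 kpc

m − M = 5 log₁₀(d/10 pc) + A  ⇒  22.32 − (-0.30) − 2.68 = 5 log₁₀(d/10)
19.940 = 5 log₁₀(d/10)
log₁₀ d = (m − M − A)/5 + 1 = 4.9880
d = 10^4.9880 = 97270 pc
= 97.27 kpc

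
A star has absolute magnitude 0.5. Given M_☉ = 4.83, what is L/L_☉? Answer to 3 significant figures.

M − M_☉ = 0.5 − 4.83 = -4.330
L/L_☉ = 10^(−0.4 (M − M_☉)) = 10^1.732 = 53.95

L/L_☉ ≈ 54.0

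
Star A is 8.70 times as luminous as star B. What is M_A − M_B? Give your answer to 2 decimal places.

Pogson: ΔM = −2.5 log₁₀(ratio) = −2.5 log₁₀(8.70) = −2.5 × 0.9395 = -2.349
Star A is brighter, so it has the smaller magnitude: the difference is negative.

M_A − M_B ≈ -2.35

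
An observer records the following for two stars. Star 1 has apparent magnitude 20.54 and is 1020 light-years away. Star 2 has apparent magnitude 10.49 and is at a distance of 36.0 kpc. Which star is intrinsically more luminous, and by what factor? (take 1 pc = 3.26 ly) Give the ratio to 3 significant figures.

Star 1: d = 1020 ly / 3.26 = 312.9 pc
Star 1: M = m − 5 log₁₀ d + 5 = 20.54 − 5·2.4954 + 5 = 13.063
Star 2: d = 36.0 kpc = 36000 pc
Star 2: M = m − 5 log₁₀ d + 5 = 10.49 − 5·4.5563 + 5 = -7.292
ΔM = M_1 − M_2 = 13.063 − (-7.292) = 20.355; smaller M is more luminous → Star 2.
L ratio = 10^(0.4 |ΔM|) = 10^8.142 = 1.386×10^8

Star 2 is more luminous, by a factor of 1.39×10^8.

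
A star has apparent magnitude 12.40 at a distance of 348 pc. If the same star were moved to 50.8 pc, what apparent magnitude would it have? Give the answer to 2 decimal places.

Flux ∝ 1/d², so Δm = 5 log₁₀(d₂/d₁) = 5 log₁₀(50.8/348) = -4.179
m₂ = m₁ + Δm = 12.40 + (-4.179) = 8.221

m ≈ 8.22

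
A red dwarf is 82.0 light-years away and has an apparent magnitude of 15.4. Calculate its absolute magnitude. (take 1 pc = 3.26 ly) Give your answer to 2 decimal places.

d = 82.0 ly / 3.26 = 25.15 pc
5 log₁₀(d/10 pc) = 5 log₁₀(25.15) − 5 = 2.003
M = m − 5 log₁₀(d/10) = 15.4 − 2.003 = 13.397

M ≈ 13.40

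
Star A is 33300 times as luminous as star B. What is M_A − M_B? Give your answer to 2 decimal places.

M_A − M_B ≈ -11.31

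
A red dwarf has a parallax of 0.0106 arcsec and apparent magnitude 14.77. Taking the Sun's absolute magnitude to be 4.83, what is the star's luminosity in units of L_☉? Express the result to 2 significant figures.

L/L_☉ ≈ 9.4×10^-3

d = 1/p = 1/0.0106″ = 94.34 pc
M = m − 5 log₁₀ d + 5 = 14.77 − 5·1.9747 + 5 = 9.897
M − M_☉ = 9.897 − 4.83 = 5.067
L/L_☉ = 10^(−0.4 × 5.067) = 9.406×10^-3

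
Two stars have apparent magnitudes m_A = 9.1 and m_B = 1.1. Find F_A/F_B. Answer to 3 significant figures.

Magnitude difference = 8.0
Flux ratio = 10^(−0.4 Δm) = 10^(−0.4 × 8.0) = 10^-3.200 = 6.310×10^-4

F_A/F_B ≈ 6.31×10^-4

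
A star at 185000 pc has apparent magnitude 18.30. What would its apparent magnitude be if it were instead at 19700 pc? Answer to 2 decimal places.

m ≈ 13.44

Flux ∝ 1/d², so Δm = 5 log₁₀(d₂/d₁) = 5 log₁₀(19700/185000) = -4.864
m₂ = m₁ + Δm = 18.30 + (-4.864) = 13.436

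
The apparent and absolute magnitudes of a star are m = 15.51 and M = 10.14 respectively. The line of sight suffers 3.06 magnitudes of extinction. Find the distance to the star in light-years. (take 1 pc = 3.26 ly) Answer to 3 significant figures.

d ≈ 94.5 ly

m − M = 5 log₁₀(d/10 pc) + A  ⇒  15.51 − (10.14) − 3.06 = 5 log₁₀(d/10)
2.310 = 5 log₁₀(d/10)
log₁₀ d = (m − M − A)/5 + 1 = 1.4620
d = 10^1.4620 = 28.97 pc
= 94.45 ly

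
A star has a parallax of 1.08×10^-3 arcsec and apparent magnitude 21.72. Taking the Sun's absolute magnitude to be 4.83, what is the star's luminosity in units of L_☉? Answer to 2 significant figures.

d = 1/p = 1/1.08×10^-3″ = 925.9 pc
M = m − 5 log₁₀ d + 5 = 21.72 − 5·2.9666 + 5 = 11.887
M − M_☉ = 11.887 − 4.83 = 7.057
L/L_☉ = 10^(−0.4 × 7.057) = 1.504×10^-3

L/L_☉ ≈ 1.5×10^-3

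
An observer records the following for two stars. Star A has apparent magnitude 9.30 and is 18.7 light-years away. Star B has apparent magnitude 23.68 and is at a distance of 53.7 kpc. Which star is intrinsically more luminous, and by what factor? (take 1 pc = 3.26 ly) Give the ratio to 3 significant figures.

Star A: d = 18.7 ly / 3.26 = 5.736 pc
Star A: M = m − 5 log₁₀ d + 5 = 9.30 − 5·0.7586 + 5 = 10.507
Star B: d = 53.7 kpc = 53700 pc
Star B: M = m − 5 log₁₀ d + 5 = 23.68 − 5·4.7300 + 5 = 5.030
ΔM = M_A − M_B = 10.507 − (5.030) = 5.477; smaller M is more luminous → Star B.
L ratio = 10^(0.4 |ΔM|) = 10^2.191 = 155.1

Star B is more luminous, by a factor of 155.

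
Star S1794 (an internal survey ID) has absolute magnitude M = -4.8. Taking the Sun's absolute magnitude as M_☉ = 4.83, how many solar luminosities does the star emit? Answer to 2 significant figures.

L/L_☉ ≈ 7100

M − M_☉ = -4.8 − 4.83 = -9.630
L/L_☉ = 10^(−0.4 (M − M_☉)) = 10^3.852 = 7112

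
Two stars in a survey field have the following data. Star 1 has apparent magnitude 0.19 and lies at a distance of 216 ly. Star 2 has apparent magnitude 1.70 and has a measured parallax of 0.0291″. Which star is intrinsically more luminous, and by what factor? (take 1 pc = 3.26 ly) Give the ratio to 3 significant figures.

Star 1 is more luminous, by a factor of 14.9.

Star 1: d = 216 ly / 3.26 = 66.26 pc
Star 1: M = m − 5 log₁₀ d + 5 = 0.19 − 5·1.8212 + 5 = -3.916
Star 2: d = 1/p = 1/0.0291″ = 34.36 pc
Star 2: M = m − 5 log₁₀ d + 5 = 1.70 − 5·1.5361 + 5 = -0.981
ΔM = M_1 − M_2 = -3.916 − (-0.981) = -2.936; smaller M is more luminous → Star 1.
L ratio = 10^(0.4 |ΔM|) = 10^1.174 = 14.94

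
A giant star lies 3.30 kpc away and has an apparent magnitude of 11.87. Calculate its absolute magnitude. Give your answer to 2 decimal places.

M ≈ -0.72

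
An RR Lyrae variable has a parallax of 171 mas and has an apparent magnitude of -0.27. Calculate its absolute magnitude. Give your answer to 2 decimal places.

M ≈ 0.89

p = 171 mas = 0.171″ → d = 1/p = 5.848 pc
5 log₁₀(d/10 pc) = 5 log₁₀(5.848) − 5 = -1.165
M = m − 5 log₁₀(d/10) = -0.27 + 1.165 = 0.895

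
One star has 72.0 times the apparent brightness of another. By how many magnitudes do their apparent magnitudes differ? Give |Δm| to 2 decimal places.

|Δm| ≈ 4.64

Pogson: Δm = −2.5 log₁₀(ratio) = −2.5 log₁₀(72.0) = −2.5 × 1.8573 = -4.643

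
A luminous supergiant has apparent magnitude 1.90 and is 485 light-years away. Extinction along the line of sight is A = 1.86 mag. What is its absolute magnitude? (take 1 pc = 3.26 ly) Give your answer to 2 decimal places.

M ≈ -5.82

d = 485 ly / 3.26 = 148.8 pc
5 log₁₀(d/10 pc) = 5 log₁₀(148.8) − 5 = 5.863
M = m − 5 log₁₀(d/10) − A = 1.90 − 5.863 − 1.86 = -5.823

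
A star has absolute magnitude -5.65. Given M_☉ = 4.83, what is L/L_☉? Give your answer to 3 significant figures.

L/L_☉ ≈ 15600

M − M_☉ = -5.65 − 4.83 = -10.480
L/L_☉ = 10^(−0.4 (M − M_☉)) = 10^4.192 = 15560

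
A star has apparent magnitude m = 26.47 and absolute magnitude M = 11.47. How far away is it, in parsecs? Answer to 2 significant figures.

d ≈ 10000 pc

Distance modulus: m − M = 26.47 − (11.47) = 15.000
m − M = 5 log₁₀ d − 5
log₁₀ d = (m − M)/5 + 1 = 4.0000
d = 10^4.0000 = 10000 pc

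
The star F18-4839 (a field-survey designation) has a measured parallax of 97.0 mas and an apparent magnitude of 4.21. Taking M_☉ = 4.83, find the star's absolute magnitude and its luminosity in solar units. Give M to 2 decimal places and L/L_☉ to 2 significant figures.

M ≈ 4.14; L/L_☉ ≈ 1.9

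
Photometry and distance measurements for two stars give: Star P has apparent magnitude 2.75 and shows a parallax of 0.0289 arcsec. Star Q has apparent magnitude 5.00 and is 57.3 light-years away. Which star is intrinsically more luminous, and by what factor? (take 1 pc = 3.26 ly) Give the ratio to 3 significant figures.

Star P: d = 1/p = 1/0.0289″ = 34.60 pc
Star P: M = m − 5 log₁₀ d + 5 = 2.75 − 5·1.5391 + 5 = 0.054
Star Q: d = 57.3 ly / 3.26 = 17.58 pc
Star Q: M = m − 5 log₁₀ d + 5 = 5.00 − 5·1.2449 + 5 = 3.775
ΔM = M_P − M_Q = 0.054 − (3.775) = -3.721; smaller M is more luminous → Star P.
L ratio = 10^(0.4 |ΔM|) = 10^1.488 = 30.78

Star P is more luminous, by a factor of 30.8.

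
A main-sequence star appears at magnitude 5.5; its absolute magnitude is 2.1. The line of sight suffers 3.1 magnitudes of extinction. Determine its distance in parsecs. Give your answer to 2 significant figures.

d ≈ 11 pc

m − M = 5 log₁₀(d/10 pc) + A  ⇒  5.5 − (2.1) − 3.1 = 5 log₁₀(d/10)
0.300 = 5 log₁₀(d/10)
log₁₀ d = (m − M − A)/5 + 1 = 1.0600
d = 10^1.0600 = 11.48 pc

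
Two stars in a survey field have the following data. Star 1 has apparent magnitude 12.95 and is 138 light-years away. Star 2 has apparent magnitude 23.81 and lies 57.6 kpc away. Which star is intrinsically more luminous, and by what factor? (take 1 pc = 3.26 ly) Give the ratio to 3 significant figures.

Star 2 is more luminous, by a factor of 83.9.

Star 1: d = 138 ly / 3.26 = 42.33 pc
Star 1: M = m − 5 log₁₀ d + 5 = 12.95 − 5·1.6267 + 5 = 9.817
Star 2: d = 57.6 kpc = 57600 pc
Star 2: M = m − 5 log₁₀ d + 5 = 23.81 − 5·4.7604 + 5 = 5.008
ΔM = M_1 − M_2 = 9.817 − (5.008) = 4.809; smaller M is more luminous → Star 2.
L ratio = 10^(0.4 |ΔM|) = 10^1.924 = 83.85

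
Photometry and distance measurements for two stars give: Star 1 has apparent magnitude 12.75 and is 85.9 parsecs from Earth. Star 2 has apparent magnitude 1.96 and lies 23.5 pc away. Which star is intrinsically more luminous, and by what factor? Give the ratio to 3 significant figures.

Star 1: M = m − 5 log₁₀ d + 5 = 12.75 − 5·1.9340 + 5 = 8.080
Star 2: M = m − 5 log₁₀ d + 5 = 1.96 − 5·1.3711 + 5 = 0.105
ΔM = M_1 − M_2 = 8.080 − (0.105) = 7.975; smaller M is more luminous → Star 2.
L ratio = 10^(0.4 |ΔM|) = 10^3.190 = 1549

Star 2 is more luminous, by a factor of 1550.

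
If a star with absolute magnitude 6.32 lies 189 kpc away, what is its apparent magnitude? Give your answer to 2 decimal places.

m ≈ 27.70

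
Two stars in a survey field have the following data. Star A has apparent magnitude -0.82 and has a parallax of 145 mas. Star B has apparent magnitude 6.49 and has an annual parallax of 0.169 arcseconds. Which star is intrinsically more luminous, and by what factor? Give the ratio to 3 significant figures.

Star A: p = 145 mas = 0.145″ → d = 1/p = 6.897 pc
Star A: M = m − 5 log₁₀ d + 5 = -0.82 − 5·0.8386 + 5 = -0.013
Star B: d = 1/p = 1/0.169″ = 5.917 pc
Star B: M = m − 5 log₁₀ d + 5 = 6.49 − 5·0.7721 + 5 = 7.629
ΔM = M_A − M_B = -0.013 − (7.629) = -7.643; smaller M is more luminous → Star A.
L ratio = 10^(0.4 |ΔM|) = 10^3.057 = 1140

Star A is more luminous, by a factor of 1140.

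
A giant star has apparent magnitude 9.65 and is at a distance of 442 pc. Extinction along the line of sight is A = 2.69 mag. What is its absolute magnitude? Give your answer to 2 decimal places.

5 log₁₀(d/10 pc) = 5 log₁₀(442.0) − 5 = 8.227
M = m − 5 log₁₀(d/10) − A = 9.65 − 8.227 − 2.69 = -1.267

M ≈ -1.27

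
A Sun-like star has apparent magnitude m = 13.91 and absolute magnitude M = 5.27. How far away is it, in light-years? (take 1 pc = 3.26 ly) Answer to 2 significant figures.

Distance modulus: m − M = 13.91 − (5.27) = 8.640
m − M = 5 log₁₀ d − 5
log₁₀ d = (m − M)/5 + 1 = 2.7280
d = 10^2.7280 = 534.6 pc
= 1743 ly

d ≈ 1700 ly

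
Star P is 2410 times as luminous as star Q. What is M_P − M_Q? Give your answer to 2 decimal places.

Pogson: ΔM = −2.5 log₁₀(ratio) = −2.5 log₁₀(2410) = −2.5 × 3.3820 = -8.455
Star P is brighter, so it has the smaller magnitude: the difference is negative.

M_P − M_Q ≈ -8.46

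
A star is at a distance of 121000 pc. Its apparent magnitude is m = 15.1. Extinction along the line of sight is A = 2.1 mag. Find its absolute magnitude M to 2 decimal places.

M ≈ -7.41

5 log₁₀(d/10 pc) = 5 log₁₀(121000) − 5 = 20.414
M = m − 5 log₁₀(d/10) − A = 15.1 − 20.414 − 2.1 = -7.414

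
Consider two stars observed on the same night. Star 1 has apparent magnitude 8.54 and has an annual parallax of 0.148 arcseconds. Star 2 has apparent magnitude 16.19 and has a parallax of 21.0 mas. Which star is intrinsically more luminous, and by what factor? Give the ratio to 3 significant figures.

Star 1 is more luminous, by a factor of 23.1.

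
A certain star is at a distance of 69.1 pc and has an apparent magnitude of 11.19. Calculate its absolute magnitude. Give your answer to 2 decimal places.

5 log₁₀(d/10 pc) = 5 log₁₀(69.10) − 5 = 4.197
M = m − 5 log₁₀(d/10) = 11.19 − 4.197 = 6.993

M ≈ 6.99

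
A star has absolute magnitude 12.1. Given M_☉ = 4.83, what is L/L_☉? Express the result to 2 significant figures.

M − M_☉ = 12.1 − 4.83 = 7.270
L/L_☉ = 10^(−0.4 (M − M_☉)) = 10^-2.908 = 1.236×10^-3

L/L_☉ ≈ 1.2×10^-3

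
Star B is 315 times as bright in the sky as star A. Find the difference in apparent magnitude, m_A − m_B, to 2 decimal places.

m_A − m_B ≈ 6.25

Pogson: Δm = −2.5 log₁₀(ratio) = −2.5 log₁₀(315) = −2.5 × 2.4983 = -6.246
Star B is brighter so has the smaller magnitude: m_A − m_B is positive.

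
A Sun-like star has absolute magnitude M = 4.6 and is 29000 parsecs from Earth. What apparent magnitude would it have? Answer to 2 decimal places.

m ≈ 21.91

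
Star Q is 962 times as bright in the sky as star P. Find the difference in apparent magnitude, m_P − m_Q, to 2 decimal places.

m_P − m_Q ≈ 7.46

Pogson: Δm = −2.5 log₁₀(ratio) = −2.5 log₁₀(962) = −2.5 × 2.9832 = -7.458
Star Q is brighter so has the smaller magnitude: m_P − m_Q is positive.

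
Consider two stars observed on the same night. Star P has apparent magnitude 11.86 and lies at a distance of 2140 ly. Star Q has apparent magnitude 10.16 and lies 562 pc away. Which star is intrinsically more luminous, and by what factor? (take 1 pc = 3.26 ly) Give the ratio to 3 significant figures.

Star Q is more luminous, by a factor of 3.51.

Star P: d = 2140 ly / 3.26 = 656.4 pc
Star P: M = m − 5 log₁₀ d + 5 = 11.86 − 5·2.8172 + 5 = 2.774
Star Q: M = m − 5 log₁₀ d + 5 = 10.16 − 5·2.7497 + 5 = 1.411
ΔM = M_P − M_Q = 2.774 − (1.411) = 1.363; smaller M is more luminous → Star Q.
L ratio = 10^(0.4 |ΔM|) = 10^0.545 = 3.508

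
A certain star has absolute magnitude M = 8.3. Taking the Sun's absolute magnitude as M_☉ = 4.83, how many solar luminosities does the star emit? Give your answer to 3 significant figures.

M − M_☉ = 8.3 − 4.83 = 3.470
L/L_☉ = 10^(−0.4 (M − M_☉)) = 10^-1.388 = 0.04093

L/L_☉ ≈ 0.0409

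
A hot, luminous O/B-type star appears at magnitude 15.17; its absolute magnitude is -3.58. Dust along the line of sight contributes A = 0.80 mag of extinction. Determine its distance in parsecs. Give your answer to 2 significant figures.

m − M = 5 log₁₀(d/10 pc) + A  ⇒  15.17 − (-3.58) − 0.80 = 5 log₁₀(d/10)
17.950 = 5 log₁₀(d/10)
log₁₀ d = (m − M − A)/5 + 1 = 4.5900
d = 10^4.5900 = 38900 pc

d ≈ 39000 pc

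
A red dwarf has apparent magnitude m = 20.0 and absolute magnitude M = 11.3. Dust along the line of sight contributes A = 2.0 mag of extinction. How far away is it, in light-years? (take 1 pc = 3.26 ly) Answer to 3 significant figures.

d ≈ 713 ly

m − M = 5 log₁₀(d/10 pc) + A  ⇒  20.0 − (11.3) − 2.0 = 5 log₁₀(d/10)
6.700 = 5 log₁₀(d/10)
log₁₀ d = (m − M − A)/5 + 1 = 2.3400
d = 10^2.3400 = 218.8 pc
= 713.2 ly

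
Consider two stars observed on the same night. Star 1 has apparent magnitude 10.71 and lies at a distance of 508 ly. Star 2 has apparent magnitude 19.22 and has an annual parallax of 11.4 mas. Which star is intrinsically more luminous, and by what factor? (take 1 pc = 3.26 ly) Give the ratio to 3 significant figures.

Star 1: d = 508 ly / 3.26 = 155.8 pc
Star 1: M = m − 5 log₁₀ d + 5 = 10.71 − 5·2.1926 + 5 = 4.747
Star 2: p = 11.4 mas = 0.0114″ → d = 1/p = 87.72 pc
Star 2: M = m − 5 log₁₀ d + 5 = 19.22 − 5·1.9431 + 5 = 14.505
ΔM = M_1 − M_2 = 4.747 − (14.505) = -9.758; smaller M is more luminous → Star 1.
L ratio = 10^(0.4 |ΔM|) = 10^3.903 = 8000

Star 1 is more luminous, by a factor of 8000.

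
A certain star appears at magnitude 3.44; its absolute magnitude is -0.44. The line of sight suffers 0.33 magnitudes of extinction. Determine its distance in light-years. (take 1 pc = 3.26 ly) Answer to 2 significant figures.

m − M = 5 log₁₀(d/10 pc) + A  ⇒  3.44 − (-0.44) − 0.33 = 5 log₁₀(d/10)
3.550 = 5 log₁₀(d/10)
log₁₀ d = (m − M − A)/5 + 1 = 1.7100
d = 10^1.7100 = 51.29 pc
= 167.2 ly

d ≈ 170 ly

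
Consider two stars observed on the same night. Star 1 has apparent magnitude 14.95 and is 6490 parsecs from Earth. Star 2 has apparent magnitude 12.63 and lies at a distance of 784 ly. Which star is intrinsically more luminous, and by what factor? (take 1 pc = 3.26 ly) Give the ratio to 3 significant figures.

Star 1: M = m − 5 log₁₀ d + 5 = 14.95 − 5·3.8122 + 5 = 0.889
Star 2: d = 784 ly / 3.26 = 240.5 pc
Star 2: M = m − 5 log₁₀ d + 5 = 12.63 − 5·2.3811 + 5 = 5.725
ΔM = M_1 − M_2 = 0.889 − (5.725) = -4.836; smaller M is more luminous → Star 1.
L ratio = 10^(0.4 |ΔM|) = 10^1.934 = 85.96

Star 1 is more luminous, by a factor of 86.0.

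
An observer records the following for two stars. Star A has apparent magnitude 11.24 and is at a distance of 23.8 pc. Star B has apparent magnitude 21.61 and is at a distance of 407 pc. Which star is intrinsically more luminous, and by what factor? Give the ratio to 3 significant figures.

Star A: M = m − 5 log₁₀ d + 5 = 11.24 − 5·1.3766 + 5 = 9.357
Star B: M = m − 5 log₁₀ d + 5 = 21.61 − 5·2.6096 + 5 = 13.562
ΔM = M_A − M_B = 9.357 − (13.562) = -4.205; smaller M is more luminous → Star A.
L ratio = 10^(0.4 |ΔM|) = 10^1.682 = 48.08

Star A is more luminous, by a factor of 48.1.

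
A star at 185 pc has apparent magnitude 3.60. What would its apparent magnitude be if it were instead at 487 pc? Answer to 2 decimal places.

m ≈ 5.70

Flux ∝ 1/d², so Δm = 5 log₁₀(d₂/d₁) = 5 log₁₀(487/185) = 2.102
m₂ = m₁ + Δm = 3.60 + (2.102) = 5.702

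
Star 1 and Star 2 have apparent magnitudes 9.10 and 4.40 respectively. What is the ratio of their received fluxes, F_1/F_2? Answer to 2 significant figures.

Δm = 9.10 − (4.40) = 4.70
Flux ratio = 10^(−0.4 Δm) = 10^(−0.4 × 4.70) = 10^-1.880 = 0.01318

F_1/F_2 ≈ 0.013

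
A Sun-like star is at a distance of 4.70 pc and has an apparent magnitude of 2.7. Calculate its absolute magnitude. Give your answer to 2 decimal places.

M ≈ 4.34

5 log₁₀(d/10 pc) = 5 log₁₀(4.700) − 5 = -1.640
M = m − 5 log₁₀(d/10) = 2.7 + 1.640 = 4.340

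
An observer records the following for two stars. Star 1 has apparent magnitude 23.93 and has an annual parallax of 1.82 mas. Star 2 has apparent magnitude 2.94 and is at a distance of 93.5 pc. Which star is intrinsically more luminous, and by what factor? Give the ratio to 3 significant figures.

Star 2 is more luminous, by a factor of 7.21×10^6.

Star 1: p = 1.82 mas = 1.82×10^-3″ → d = 1/p = 549.5 pc
Star 1: M = m − 5 log₁₀ d + 5 = 23.93 − 5·2.7399 + 5 = 15.230
Star 2: M = m − 5 log₁₀ d + 5 = 2.94 − 5·1.9708 + 5 = -1.914
ΔM = M_1 − M_2 = 15.230 − (-1.914) = 17.144; smaller M is more luminous → Star 2.
L ratio = 10^(0.4 |ΔM|) = 10^6.858 = 7.207×10^6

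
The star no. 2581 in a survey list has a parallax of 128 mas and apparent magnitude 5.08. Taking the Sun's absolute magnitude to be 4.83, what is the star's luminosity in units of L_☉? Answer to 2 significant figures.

d = 1/p = 1000/128 mas = 7.812 pc
M = m − 5 log₁₀ d + 5 = 5.08 − 5·0.8928 + 5 = 5.616
M − M_☉ = 5.616 − 4.83 = 0.786
L/L_☉ = 10^(−0.4 × 0.786) = 0.4848

L/L_☉ ≈ 0.48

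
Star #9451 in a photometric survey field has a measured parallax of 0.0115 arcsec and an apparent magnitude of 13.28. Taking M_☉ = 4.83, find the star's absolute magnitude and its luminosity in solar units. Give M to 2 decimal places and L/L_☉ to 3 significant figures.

d = 1/p = 1/0.0115″ = 86.96 pc
M = m − 5 log₁₀ d + 5 = 13.28 − 5·1.9393 + 5 = 8.583
M − M_☉ = 8.583 − 4.83 = 3.753
L/L_☉ = 10^(−0.4 × 3.753) = 0.03152

M ≈ 8.58; L/L_☉ ≈ 0.0315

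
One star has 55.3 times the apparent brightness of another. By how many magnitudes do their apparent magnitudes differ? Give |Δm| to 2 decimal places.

Pogson: Δm = −2.5 log₁₀(ratio) = −2.5 log₁₀(55.3) = −2.5 × 1.7427 = -4.357

|Δm| ≈ 4.36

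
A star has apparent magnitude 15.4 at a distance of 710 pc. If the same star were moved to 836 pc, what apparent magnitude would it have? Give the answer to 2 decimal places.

m ≈ 15.75

Flux ∝ 1/d², so Δm = 5 log₁₀(d₂/d₁) = 5 log₁₀(836/710) = 0.355
m₂ = m₁ + Δm = 15.4 + (0.355) = 15.755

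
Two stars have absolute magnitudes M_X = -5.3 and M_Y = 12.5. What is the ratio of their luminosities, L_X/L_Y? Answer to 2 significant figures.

ΔM = M_X − M_Y = -17.8
L_X/L_Y = 10^(−0.4 ΔM) = 10^7.120 = 1.318×10^7

L_X/L_Y ≈ 1.3×10^7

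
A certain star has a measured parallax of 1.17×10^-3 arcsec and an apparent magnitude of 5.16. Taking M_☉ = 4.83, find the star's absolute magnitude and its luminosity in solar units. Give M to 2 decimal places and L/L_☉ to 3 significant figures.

d = 1/p = 1/1.17×10^-3″ = 854.7 pc
M = m − 5 log₁₀ d + 5 = 5.16 − 5·2.9318 + 5 = -4.499
M − M_☉ = -4.499 − 4.83 = -9.329
L/L_☉ = 10^(−0.4 × -9.329) = 5390

M ≈ -4.50; L/L_☉ ≈ 5390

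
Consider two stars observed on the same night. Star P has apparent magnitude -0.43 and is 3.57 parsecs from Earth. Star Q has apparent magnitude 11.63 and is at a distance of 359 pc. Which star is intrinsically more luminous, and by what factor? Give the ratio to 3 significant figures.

Star P: M = m − 5 log₁₀ d + 5 = -0.43 − 5·0.5527 + 5 = 1.807
Star Q: M = m − 5 log₁₀ d + 5 = 11.63 − 5·2.5551 + 5 = 3.855
ΔM = M_P − M_Q = 1.807 − (3.855) = -2.048; smaller M is more luminous → Star P.
L ratio = 10^(0.4 |ΔM|) = 10^0.819 = 6.594

Star P is more luminous, by a factor of 6.59.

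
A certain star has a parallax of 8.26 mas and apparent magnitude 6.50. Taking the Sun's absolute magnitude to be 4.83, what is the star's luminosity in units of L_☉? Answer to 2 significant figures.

d = 1/p = 1000/8.26 mas = 121.1 pc
M = m − 5 log₁₀ d + 5 = 6.50 − 5·2.0830 + 5 = 1.085
M − M_☉ = 1.085 − 4.83 = -3.745
L/L_☉ = 10^(−0.4 × -3.745) = 31.48

L/L_☉ ≈ 31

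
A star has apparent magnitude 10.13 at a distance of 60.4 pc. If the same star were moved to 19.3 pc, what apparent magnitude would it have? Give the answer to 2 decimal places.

m ≈ 7.65

Flux ∝ 1/d², so Δm = 5 log₁₀(d₂/d₁) = 5 log₁₀(19.3/60.4) = -2.477
m₂ = m₁ + Δm = 10.13 + (-2.477) = 7.653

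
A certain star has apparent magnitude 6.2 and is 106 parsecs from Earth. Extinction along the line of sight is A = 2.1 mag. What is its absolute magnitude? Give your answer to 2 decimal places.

5 log₁₀(d/10 pc) = 5 log₁₀(106.0) − 5 = 5.127
M = m − 5 log₁₀(d/10) − A = 6.2 − 5.127 − 2.1 = -1.027

M ≈ -1.03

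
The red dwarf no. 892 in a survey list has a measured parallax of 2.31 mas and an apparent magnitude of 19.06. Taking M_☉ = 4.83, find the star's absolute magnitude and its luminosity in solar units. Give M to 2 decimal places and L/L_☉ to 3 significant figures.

d = 1/p = 1000/2.31 mas = 432.9 pc
M = m − 5 log₁₀ d + 5 = 19.06 − 5·2.6364 + 5 = 10.878
M − M_☉ = 10.878 − 4.83 = 6.048
L/L_☉ = 10^(−0.4 × 6.048) = 3.809×10^-3

M ≈ 10.88; L/L_☉ ≈ 3.81×10^-3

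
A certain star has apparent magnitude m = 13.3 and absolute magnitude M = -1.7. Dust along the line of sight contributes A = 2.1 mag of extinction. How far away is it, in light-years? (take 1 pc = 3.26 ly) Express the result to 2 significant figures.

d ≈ 12000 ly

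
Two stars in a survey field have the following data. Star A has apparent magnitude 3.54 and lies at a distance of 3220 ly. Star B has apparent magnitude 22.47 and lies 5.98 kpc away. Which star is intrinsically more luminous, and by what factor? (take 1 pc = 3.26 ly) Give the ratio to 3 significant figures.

Star A is more luminous, by a factor of 1.02×10^6.

Star A: d = 3220 ly / 3.26 = 987.7 pc
Star A: M = m − 5 log₁₀ d + 5 = 3.54 − 5·2.9946 + 5 = -6.433
Star B: d = 5.98 kpc = 5980 pc
Star B: M = m − 5 log₁₀ d + 5 = 22.47 − 5·3.7767 + 5 = 8.586
ΔM = M_A − M_B = -6.433 − (8.586) = -15.020; smaller M is more luminous → Star A.
L ratio = 10^(0.4 |ΔM|) = 10^6.008 = 1.018×10^6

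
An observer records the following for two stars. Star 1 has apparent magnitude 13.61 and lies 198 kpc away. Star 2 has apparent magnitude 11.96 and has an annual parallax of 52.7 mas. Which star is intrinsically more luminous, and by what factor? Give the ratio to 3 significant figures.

Star 1 is more luminous, by a factor of 2.38×10^7.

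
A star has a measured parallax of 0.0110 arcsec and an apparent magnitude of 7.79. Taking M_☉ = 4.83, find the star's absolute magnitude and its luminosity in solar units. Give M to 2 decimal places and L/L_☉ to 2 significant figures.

d = 1/p = 1/0.0110″ = 90.91 pc
M = m − 5 log₁₀ d + 5 = 7.79 − 5·1.9586 + 5 = 2.997
M − M_☉ = 2.997 − 4.83 = -1.833
L/L_☉ = 10^(−0.4 × -1.833) = 5.410

M ≈ 3.00; L/L_☉ ≈ 5.4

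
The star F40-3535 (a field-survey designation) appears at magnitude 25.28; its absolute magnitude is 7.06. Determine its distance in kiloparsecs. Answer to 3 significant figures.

Distance modulus: m − M = 25.28 − (7.06) = 18.220
m − M = 5 log₁₀ d − 5
log₁₀ d = (m − M)/5 + 1 = 4.6440
d = 10^4.6440 = 44060 pc
= 44.06 kpc

d ≈ 44.1 kpc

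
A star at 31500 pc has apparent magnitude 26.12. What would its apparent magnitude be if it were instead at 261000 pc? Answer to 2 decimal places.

Flux ∝ 1/d², so Δm = 5 log₁₀(d₂/d₁) = 5 log₁₀(261000/31500) = 4.592
m₂ = m₁ + Δm = 26.12 + (4.592) = 30.712

m ≈ 30.71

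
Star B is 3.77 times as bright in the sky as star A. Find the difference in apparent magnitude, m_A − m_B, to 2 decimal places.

m_A − m_B ≈ 1.44

Pogson: Δm = −2.5 log₁₀(ratio) = −2.5 log₁₀(3.77) = −2.5 × 0.5763 = -1.441
Star B is brighter so has the smaller magnitude: m_A − m_B is positive.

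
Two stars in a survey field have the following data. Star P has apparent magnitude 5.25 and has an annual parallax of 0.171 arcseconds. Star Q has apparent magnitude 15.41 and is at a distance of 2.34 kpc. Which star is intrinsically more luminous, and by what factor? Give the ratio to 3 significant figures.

Star Q is more luminous, by a factor of 13.8.

Star P: d = 1/p = 1/0.171″ = 5.848 pc
Star P: M = m − 5 log₁₀ d + 5 = 5.25 − 5·0.7670 + 5 = 6.415
Star Q: d = 2.34 kpc = 2340 pc
Star Q: M = m − 5 log₁₀ d + 5 = 15.41 − 5·3.3692 + 5 = 3.564
ΔM = M_P − M_Q = 6.415 − (3.564) = 2.851; smaller M is more luminous → Star Q.
L ratio = 10^(0.4 |ΔM|) = 10^1.140 = 13.82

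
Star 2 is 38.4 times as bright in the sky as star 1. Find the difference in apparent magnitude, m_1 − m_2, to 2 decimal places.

m_1 − m_2 ≈ 3.96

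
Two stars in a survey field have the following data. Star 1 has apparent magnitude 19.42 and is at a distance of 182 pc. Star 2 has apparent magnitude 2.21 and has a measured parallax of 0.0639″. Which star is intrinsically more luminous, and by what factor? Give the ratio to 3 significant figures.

Star 1: M = m − 5 log₁₀ d + 5 = 19.42 − 5·2.2601 + 5 = 13.120
Star 2: d = 1/p = 1/0.0639″ = 15.65 pc
Star 2: M = m − 5 log₁₀ d + 5 = 2.21 − 5·1.1945 + 5 = 1.238
ΔM = M_1 − M_2 = 13.120 − (1.238) = 11.882; smaller M is more luminous → Star 2.
L ratio = 10^(0.4 |ΔM|) = 10^4.753 = 56610

Star 2 is more luminous, by a factor of 56600.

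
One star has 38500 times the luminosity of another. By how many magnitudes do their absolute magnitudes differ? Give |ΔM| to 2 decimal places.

|ΔM| ≈ 11.46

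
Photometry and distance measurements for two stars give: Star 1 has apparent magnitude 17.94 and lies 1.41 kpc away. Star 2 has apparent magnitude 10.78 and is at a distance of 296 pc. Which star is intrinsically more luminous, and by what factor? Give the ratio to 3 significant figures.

Star 2 is more luminous, by a factor of 32.2.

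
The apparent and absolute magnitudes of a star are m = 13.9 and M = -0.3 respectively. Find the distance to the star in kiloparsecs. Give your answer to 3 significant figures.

d ≈ 6.92 kpc

Distance modulus: m − M = 13.9 − (-0.3) = 14.200
m − M = 5 log₁₀ d − 5
log₁₀ d = (m − M)/5 + 1 = 3.8400
d = 10^3.8400 = 6918 pc
= 6.918 kpc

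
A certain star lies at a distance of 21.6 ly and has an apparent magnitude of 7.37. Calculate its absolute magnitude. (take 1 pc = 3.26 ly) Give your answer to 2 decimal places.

d = 21.6 ly / 3.26 = 6.626 pc
5 log₁₀(d/10 pc) = 5 log₁₀(6.626) − 5 = -0.894
M = m − 5 log₁₀(d/10) = 7.37 + 0.894 = 8.264

M ≈ 8.26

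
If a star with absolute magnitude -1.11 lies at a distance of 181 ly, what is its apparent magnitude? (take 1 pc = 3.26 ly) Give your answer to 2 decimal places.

d = 181 ly / 3.26 = 55.52 pc
m = M + 5 log₁₀ d − 5 = -1.11 + 5·1.7445 − 5 = 2.612

m ≈ 2.61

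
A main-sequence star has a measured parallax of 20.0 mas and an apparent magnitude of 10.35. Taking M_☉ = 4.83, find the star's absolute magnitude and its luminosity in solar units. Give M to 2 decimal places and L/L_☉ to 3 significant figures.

d = 1/p = 1000/20.0 mas = 50.00 pc
M = m − 5 log₁₀ d + 5 = 10.35 − 5·1.6990 + 5 = 6.855
M − M_☉ = 6.855 − 4.83 = 2.025
L/L_☉ = 10^(−0.4 × 2.025) = 0.1549

M ≈ 6.86; L/L_☉ ≈ 0.155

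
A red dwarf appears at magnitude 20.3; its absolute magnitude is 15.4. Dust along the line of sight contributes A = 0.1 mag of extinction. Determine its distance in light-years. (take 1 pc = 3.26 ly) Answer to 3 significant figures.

m − M = 5 log₁₀(d/10 pc) + A  ⇒  20.3 − (15.4) − 0.1 = 5 log₁₀(d/10)
4.800 = 5 log₁₀(d/10)
log₁₀ d = (m − M − A)/5 + 1 = 1.9600
d = 10^1.9600 = 91.20 pc
= 297.3 ly

d ≈ 297 ly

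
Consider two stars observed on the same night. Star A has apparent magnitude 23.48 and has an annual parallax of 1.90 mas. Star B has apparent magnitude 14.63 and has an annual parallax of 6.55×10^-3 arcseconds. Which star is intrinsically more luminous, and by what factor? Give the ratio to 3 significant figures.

Star B is more luminous, by a factor of 292.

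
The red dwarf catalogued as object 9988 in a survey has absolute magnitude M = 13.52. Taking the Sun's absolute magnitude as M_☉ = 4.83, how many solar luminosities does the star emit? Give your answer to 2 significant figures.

L/L_☉ ≈ 3.3×10^-4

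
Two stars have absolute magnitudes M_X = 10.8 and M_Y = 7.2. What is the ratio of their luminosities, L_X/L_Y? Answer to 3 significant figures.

ΔM = M_X − M_Y = 3.6
L_X/L_Y = 10^(−0.4 ΔM) = 10^-1.440 = 0.03631

L_X/L_Y ≈ 0.0363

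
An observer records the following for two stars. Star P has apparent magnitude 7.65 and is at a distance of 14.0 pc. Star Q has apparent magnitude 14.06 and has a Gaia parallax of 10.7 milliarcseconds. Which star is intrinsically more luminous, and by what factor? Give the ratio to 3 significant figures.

Star P is more luminous, by a factor of 8.22.

Star P: M = m − 5 log₁₀ d + 5 = 7.65 − 5·1.1461 + 5 = 6.919
Star Q: p = 10.7 mas = 0.0107″ → d = 1/p = 93.46 pc
Star Q: M = m − 5 log₁₀ d + 5 = 14.06 − 5·1.9706 + 5 = 9.207
ΔM = M_P − M_Q = 6.919 − (9.207) = -2.288; smaller M is more luminous → Star P.
L ratio = 10^(0.4 |ΔM|) = 10^0.915 = 8.223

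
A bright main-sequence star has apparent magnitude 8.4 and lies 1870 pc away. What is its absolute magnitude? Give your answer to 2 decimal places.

5 log₁₀(d/10 pc) = 5 log₁₀(1870) − 5 = 11.359
M = m − 5 log₁₀(d/10) = 8.4 − 11.359 = -2.959

M ≈ -2.96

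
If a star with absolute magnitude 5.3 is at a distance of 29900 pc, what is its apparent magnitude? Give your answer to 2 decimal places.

m = M + 5 log₁₀ d − 5 = 5.3 + 5·4.4757 − 5 = 22.678

m ≈ 22.68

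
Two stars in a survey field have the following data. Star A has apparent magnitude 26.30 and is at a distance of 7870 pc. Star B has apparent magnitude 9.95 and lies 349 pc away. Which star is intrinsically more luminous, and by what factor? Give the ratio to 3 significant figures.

Star B is more luminous, by a factor of 6820.

Star A: M = m − 5 log₁₀ d + 5 = 26.30 − 5·3.8960 + 5 = 11.820
Star B: M = m − 5 log₁₀ d + 5 = 9.95 − 5·2.5428 + 5 = 2.236
ΔM = M_A − M_B = 11.820 − (2.236) = 9.584; smaller M is more luminous → Star B.
L ratio = 10^(0.4 |ΔM|) = 10^3.834 = 6819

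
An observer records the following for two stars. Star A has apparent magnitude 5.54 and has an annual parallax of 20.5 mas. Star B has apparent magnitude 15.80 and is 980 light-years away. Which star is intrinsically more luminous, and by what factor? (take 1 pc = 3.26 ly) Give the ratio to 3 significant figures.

Star A: p = 20.5 mas = 0.0205″ → d = 1/p = 48.78 pc
Star A: M = m − 5 log₁₀ d + 5 = 5.54 − 5·1.6882 + 5 = 2.099
Star B: d = 980 ly / 3.26 = 300.6 pc
Star B: M = m − 5 log₁₀ d + 5 = 15.80 − 5·2.4780 + 5 = 8.410
ΔM = M_A − M_B = 2.099 − (8.410) = -6.311; smaller M is more luminous → Star A.
L ratio = 10^(0.4 |ΔM|) = 10^2.524 = 334.6

Star A is more luminous, by a factor of 335.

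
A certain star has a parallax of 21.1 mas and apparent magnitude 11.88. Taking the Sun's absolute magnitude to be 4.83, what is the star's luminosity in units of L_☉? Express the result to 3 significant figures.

d = 1/p = 1000/21.1 mas = 47.39 pc
M = m − 5 log₁₀ d + 5 = 11.88 − 5·1.6757 + 5 = 8.501
M − M_☉ = 8.501 − 4.83 = 3.671
L/L_☉ = 10^(−0.4 × 3.671) = 0.03400

L/L_☉ ≈ 0.0340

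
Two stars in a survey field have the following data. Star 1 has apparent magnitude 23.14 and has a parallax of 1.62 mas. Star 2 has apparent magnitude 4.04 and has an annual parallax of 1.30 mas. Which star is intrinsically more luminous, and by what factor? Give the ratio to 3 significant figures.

Star 2 is more luminous, by a factor of 6.78×10^7.

Star 1: p = 1.62 mas = 1.62×10^-3″ → d = 1/p = 617.3 pc
Star 1: M = m − 5 log₁₀ d + 5 = 23.14 − 5·2.7905 + 5 = 14.188
Star 2: p = 1.30 mas = 1.30×10^-3″ → d = 1/p = 769.2 pc
Star 2: M = m − 5 log₁₀ d + 5 = 4.04 − 5·2.8861 + 5 = -5.390
ΔM = M_1 − M_2 = 14.188 − (-5.390) = 19.578; smaller M is more luminous → Star 2.
L ratio = 10^(0.4 |ΔM|) = 10^7.831 = 6.779×10^7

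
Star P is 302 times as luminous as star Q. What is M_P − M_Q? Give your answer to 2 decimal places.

Pogson: ΔM = −2.5 log₁₀(ratio) = −2.5 log₁₀(302) = −2.5 × 2.4800 = -6.200
Star P is brighter, so it has the smaller magnitude: the difference is negative.

M_P − M_Q ≈ -6.20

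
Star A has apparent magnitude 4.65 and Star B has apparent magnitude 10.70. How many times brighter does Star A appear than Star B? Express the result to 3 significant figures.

263

Δm = 4.65 − (10.70) = -6.05
Flux ratio = 10^(−0.4 Δm) = 10^(−0.4 × -6.05) = 10^2.420 = 263.0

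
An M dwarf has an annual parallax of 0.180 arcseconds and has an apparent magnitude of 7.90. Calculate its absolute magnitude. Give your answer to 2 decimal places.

M ≈ 9.18

d = 1/p = 1/0.180″ = 5.556 pc
5 log₁₀(d/10 pc) = 5 log₁₀(5.556) − 5 = -1.276
M = m − 5 log₁₀(d/10) = 7.90 + 1.276 = 9.176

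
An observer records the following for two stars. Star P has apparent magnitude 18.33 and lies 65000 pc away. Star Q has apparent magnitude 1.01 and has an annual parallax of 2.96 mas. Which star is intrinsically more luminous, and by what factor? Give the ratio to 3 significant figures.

Star P: M = m − 5 log₁₀ d + 5 = 18.33 − 5·4.8129 + 5 = -0.735
Star Q: p = 2.96 mas = 2.96×10^-3″ → d = 1/p = 337.8 pc
Star Q: M = m − 5 log₁₀ d + 5 = 1.01 − 5·2.5287 + 5 = -6.634
ΔM = M_P − M_Q = -0.735 − (-6.634) = 5.899; smaller M is more luminous → Star Q.
L ratio = 10^(0.4 |ΔM|) = 10^2.360 = 228.9

Star Q is more luminous, by a factor of 229.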